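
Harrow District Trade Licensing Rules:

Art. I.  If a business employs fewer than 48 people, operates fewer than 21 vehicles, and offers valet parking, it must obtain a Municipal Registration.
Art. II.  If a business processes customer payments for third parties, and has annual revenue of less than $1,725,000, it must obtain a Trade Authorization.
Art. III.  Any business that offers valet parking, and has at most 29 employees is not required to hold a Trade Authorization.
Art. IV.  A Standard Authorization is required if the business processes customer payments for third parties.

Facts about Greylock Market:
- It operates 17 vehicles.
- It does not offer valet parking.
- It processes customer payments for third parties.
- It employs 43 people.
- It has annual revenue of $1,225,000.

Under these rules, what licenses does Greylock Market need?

Art. I. employees 43 < 48; vehicles 17 < 21; does not offer valet parking → Municipal Registration not required.
Art. II. processes customer payments for third parties; revenue $1,225,000 < $1,725,000 → Trade Authorization required.
Art. III. does not offer valet parking; employees 43 > 29 → Trade Authorization exemption does not apply.
Art. IV. processes customer payments for third parties → Standard Authorization required.

Standard Authorization, Trade Authorization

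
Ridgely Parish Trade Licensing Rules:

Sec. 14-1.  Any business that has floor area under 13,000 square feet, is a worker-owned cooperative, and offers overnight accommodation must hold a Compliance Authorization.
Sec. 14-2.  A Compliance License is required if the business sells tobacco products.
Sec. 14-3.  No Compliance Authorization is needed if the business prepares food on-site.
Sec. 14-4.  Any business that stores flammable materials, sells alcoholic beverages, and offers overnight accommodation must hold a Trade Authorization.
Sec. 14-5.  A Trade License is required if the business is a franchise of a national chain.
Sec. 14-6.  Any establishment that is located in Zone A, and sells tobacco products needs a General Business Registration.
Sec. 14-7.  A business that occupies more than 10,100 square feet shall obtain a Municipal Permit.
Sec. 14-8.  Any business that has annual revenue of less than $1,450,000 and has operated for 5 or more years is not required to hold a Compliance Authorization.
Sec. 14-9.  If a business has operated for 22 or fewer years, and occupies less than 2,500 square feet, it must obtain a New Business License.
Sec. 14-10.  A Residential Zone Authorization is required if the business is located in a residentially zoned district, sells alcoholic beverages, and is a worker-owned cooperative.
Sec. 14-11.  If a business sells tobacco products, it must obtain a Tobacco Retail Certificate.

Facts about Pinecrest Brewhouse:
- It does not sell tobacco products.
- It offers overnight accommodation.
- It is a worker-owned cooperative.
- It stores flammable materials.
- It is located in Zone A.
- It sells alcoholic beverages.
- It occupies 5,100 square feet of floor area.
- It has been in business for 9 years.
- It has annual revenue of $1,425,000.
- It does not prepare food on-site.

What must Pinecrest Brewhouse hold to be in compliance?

Sec. 14-1. floor area 5,100 square feet < 13,000 square feet; is a worker-owned cooperative; offers overnight accommodation → Compliance Authorization required.
Sec. 14-2. does not sell tobacco products → Compliance License not required.
Sec. 14-3. does not prepare food on-site → Compliance Authorization exemption does not apply.
Sec. 14-4. stores flammable materials; sells alcoholic beverages; offers overnight accommodation → Trade Authorization required.
Sec. 14-5. is a worker-owned cooperative (not: is a franchise of a national chain) → Trade License not required.
Sec. 14-6. is located in Zone A; does not sell tobacco products → General Business Registration not required.
Sec. 14-7. floor area 5,100 square feet ≤ 10,100 square feet → Municipal Permit not required.
Sec. 14-8. revenue $1,425,000 < $1,450,000; years in business 9 ≥ 5 → exempt from Compliance Authorization.
Sec. 14-9. years in business 9 ≤ 22; floor area 5,100 square feet ≥ 2,500 square feet → New Business License not required.
Sec. 14-10. is located in Zone A (not: is located in a residentially zoned district); sells alcoholic beverages; is a worker-owned cooperative → Residential Zone Authorization not required.
Sec. 14-11. does not sell tobacco products → Tobacco Retail Certificate not required.

Trade Authorization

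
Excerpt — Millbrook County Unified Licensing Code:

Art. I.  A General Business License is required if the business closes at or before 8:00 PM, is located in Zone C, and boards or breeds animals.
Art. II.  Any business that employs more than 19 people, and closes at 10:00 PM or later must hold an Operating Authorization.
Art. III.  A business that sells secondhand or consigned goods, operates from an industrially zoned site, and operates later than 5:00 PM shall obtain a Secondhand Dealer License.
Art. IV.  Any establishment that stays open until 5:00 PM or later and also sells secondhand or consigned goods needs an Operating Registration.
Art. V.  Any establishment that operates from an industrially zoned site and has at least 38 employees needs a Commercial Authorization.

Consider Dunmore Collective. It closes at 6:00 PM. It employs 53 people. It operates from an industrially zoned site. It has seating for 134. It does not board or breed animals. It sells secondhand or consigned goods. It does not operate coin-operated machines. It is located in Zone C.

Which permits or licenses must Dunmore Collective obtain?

Commercial Authorization, Operating Registration, Secondhand Dealer License

Art. I. closes 6:00 PM, at/before 8:00 PM; is located in Zone C; does not board or breed animals → General Business License not required.
Art. II. employees 53 > 19; closes 6:00 PM, at/before 10:00 PM → Operating Authorization not required.
Art. III. sells secondhand or consigned goods; operates from an industrially zoned site; closes 6:00 PM, after 5:00 PM → Secondhand Dealer License required.
Art. IV. closes 6:00 PM, after 5:00 PM; sells secondhand or consigned goods → Operating Registration required.
Art. V. operates from an industrially zoned site; employees 53 ≥ 38 → Commercial Authorization required.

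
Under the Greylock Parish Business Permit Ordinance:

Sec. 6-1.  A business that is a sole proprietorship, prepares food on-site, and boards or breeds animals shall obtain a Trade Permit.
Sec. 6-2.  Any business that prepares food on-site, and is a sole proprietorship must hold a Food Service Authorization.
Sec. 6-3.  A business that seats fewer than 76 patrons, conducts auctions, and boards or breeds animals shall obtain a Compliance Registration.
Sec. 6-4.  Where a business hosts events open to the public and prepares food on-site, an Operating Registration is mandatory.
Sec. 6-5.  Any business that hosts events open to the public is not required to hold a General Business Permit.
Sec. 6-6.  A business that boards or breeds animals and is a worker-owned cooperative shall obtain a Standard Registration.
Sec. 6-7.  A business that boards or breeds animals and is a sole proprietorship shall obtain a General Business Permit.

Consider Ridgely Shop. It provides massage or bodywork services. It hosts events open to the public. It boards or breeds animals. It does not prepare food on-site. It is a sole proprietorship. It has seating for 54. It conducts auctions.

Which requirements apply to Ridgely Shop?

Sec. 6-1. is a sole proprietorship; does not prepare food on-site; boards or breeds animals → Trade Permit not required.
Sec. 6-2. does not prepare food on-site; is a sole proprietorship → Food Service Authorization not required.
Sec. 6-3. seating 54 < 76; conducts auctions; boards or breeds animals → Compliance Registration required.
Sec. 6-4. hosts events open to the public; does not prepare food on-site → Operating Registration not required.
Sec. 6-5. hosts events open to the public → exempt from General Business Permit.
Sec. 6-6. boards or breeds animals; is a sole proprietorship (not: is a worker-owned cooperative) → Standard Registration not required.
Sec. 6-7. boards or breeds animals; is a sole proprietorship → General Business Permit required.

Compliance Registration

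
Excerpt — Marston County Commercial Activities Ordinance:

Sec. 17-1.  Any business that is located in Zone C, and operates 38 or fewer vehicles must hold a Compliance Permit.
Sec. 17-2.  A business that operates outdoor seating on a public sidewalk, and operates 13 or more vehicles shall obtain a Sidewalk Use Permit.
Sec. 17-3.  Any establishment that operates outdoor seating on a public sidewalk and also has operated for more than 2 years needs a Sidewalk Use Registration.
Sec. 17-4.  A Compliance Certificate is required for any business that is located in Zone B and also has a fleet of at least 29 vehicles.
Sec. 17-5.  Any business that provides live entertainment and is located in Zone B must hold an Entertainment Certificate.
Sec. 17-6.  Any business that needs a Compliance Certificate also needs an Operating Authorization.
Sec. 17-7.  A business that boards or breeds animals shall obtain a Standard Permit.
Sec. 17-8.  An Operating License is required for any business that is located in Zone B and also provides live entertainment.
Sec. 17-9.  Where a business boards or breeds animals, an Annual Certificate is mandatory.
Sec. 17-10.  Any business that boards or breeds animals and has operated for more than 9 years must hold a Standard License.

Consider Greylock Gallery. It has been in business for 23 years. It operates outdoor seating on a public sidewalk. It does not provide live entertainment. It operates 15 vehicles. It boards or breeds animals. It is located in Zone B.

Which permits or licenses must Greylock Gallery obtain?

Annual Certificate, Sidewalk Use Permit, Sidewalk Use Registration, Standard License, Standard Permit

Sec. 17-1. is located in Zone B (not: is located in Zone C); vehicles 15 ≤ 38 → Compliance Permit not required.
Sec. 17-2. operates outdoor seating on a public sidewalk; vehicles 15 ≥ 13 → Sidewalk Use Permit required.
Sec. 17-3. operates outdoor seating on a public sidewalk; years in business 23 > 2 → Sidewalk Use Registration required.
Sec. 17-4. is located in Zone B; vehicles 15 < 29 → Compliance Certificate not required.
Sec. 17-5. does not provide live entertainment; is located in Zone B → Entertainment Certificate not required.
Sec. 17-6. Compliance Certificate is not required → no effect.
Sec. 17-7. boards or breeds animals → Standard Permit required.
Sec. 17-8. is located in Zone B; does not provide live entertainment → Operating License not required.
Sec. 17-9. boards or breeds animals → Annual Certificate required.
Sec. 17-10. boards or breeds animals; years in business 23 > 9 → Standard License required.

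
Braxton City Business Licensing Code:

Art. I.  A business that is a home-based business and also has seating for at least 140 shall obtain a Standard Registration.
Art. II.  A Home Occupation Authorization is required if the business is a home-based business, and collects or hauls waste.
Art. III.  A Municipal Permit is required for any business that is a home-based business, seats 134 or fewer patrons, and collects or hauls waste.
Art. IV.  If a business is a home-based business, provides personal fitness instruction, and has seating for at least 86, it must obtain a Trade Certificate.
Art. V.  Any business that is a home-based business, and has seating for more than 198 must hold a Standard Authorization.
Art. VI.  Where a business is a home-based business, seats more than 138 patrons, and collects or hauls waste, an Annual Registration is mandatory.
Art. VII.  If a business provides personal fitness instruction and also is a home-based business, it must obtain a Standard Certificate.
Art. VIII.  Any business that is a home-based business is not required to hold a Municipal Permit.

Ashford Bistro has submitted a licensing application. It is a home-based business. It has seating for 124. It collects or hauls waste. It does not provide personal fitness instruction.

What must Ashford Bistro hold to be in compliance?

Home Occupation Authorization

Art. I. is a home-based business; seating 124 < 140 → Standard Registration not required.
Art. II. is a home-based business; collects or hauls waste → Home Occupation Authorization required.
Art. III. is a home-based business; seating 124 ≤ 134; collects or hauls waste → Municipal Permit required.
Art. IV. is a home-based business; does not provide personal fitness instruction; seating 124 ≥ 86 → Trade Certificate not required.
Art. V. is a home-based business; seating 124 ≤ 198 → Standard Authorization not required.
Art. VI. is a home-based business; seating 124 ≤ 138; collects or hauls waste → Annual Registration not required.
Art. VII. does not provide personal fitness instruction; is a home-based business → Standard Certificate not required.
Art. VIII. is a home-based business → exempt from Municipal Permit.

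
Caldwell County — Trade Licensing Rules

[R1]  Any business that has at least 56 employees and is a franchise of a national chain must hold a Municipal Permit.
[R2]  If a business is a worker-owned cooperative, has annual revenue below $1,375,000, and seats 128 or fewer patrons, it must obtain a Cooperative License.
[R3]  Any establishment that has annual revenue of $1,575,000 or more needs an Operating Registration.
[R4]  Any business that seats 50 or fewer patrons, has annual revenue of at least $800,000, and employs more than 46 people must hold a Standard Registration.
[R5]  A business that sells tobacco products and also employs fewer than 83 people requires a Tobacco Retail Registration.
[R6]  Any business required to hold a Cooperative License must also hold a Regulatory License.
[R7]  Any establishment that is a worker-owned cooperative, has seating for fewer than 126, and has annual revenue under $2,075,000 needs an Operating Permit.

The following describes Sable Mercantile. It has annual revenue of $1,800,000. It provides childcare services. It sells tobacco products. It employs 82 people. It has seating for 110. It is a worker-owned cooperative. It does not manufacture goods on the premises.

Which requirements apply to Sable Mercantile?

Operating Permit, Operating Registration, Tobacco Retail Registration

[R1] employees 82 ≥ 56; is a worker-owned cooperative (not: is a franchise of a national chain) → Municipal Permit not required.
[R2] is a worker-owned cooperative; revenue $1,800,000 ≥ $1,375,000; seating 110 ≤ 128 → Cooperative License not required.
[R3] revenue $1,800,000 ≥ $1,575,000 → Operating Registration required.
[R4] seating 110 > 50; revenue $1,800,000 ≥ $800,000; employees 82 > 46 → Standard Registration not required.
[R5] sells tobacco products; employees 82 < 83 → Tobacco Retail Registration required.
[R6] Cooperative License is not required → no effect.
[R7] is a worker-owned cooperative; seating 110 < 126; revenue $1,800,000 < $2,075,000 → Operating Permit required.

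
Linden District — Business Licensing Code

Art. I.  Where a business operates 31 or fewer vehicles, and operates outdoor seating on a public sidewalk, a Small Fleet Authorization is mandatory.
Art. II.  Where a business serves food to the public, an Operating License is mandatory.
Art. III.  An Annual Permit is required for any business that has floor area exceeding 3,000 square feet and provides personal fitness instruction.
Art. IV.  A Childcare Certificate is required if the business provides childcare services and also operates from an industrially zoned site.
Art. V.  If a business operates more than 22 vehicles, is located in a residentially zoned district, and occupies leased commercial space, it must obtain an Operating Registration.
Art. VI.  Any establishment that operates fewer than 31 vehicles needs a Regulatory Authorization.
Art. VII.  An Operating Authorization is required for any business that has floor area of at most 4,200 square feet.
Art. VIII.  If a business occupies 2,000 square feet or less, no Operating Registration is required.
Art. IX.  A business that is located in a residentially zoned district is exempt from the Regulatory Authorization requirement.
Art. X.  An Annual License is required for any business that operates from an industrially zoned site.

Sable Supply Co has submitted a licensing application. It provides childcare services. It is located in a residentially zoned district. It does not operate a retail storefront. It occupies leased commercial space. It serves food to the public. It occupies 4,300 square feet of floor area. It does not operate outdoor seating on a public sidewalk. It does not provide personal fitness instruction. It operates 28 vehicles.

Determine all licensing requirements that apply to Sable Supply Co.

Art. I. vehicles 28 ≤ 31; does not operate outdoor seating on a public sidewalk → Small Fleet Authorization not required.
Art. II. serves food to the public → Operating License required.
Art. III. floor area 4,300 square feet > 3,000 square feet; does not provide personal fitness instruction → Annual Permit not required.
Art. IV. provides childcare services; occupies leased commercial space (not: operates from an industrially zoned site) → Childcare Certificate not required.
Art. V. vehicles 28 > 22; is located in a residentially zoned district; occupies leased commercial space → Operating Registration required.
Art. VI. vehicles 28 < 31 → Regulatory Authorization required.
Art. VII. floor area 4,300 square feet > 4,200 square feet → Operating Authorization not required.
Art. VIII. floor area 4,300 square feet > 2,000 square feet → Operating Registration exemption does not apply.
Art. IX. is located in a residentially zoned district → exempt from Regulatory Authorization.
Art. X. occupies leased commercial space (not: operates from an industrially zoned site) → Annual License not required.

Operating License, Operating Registration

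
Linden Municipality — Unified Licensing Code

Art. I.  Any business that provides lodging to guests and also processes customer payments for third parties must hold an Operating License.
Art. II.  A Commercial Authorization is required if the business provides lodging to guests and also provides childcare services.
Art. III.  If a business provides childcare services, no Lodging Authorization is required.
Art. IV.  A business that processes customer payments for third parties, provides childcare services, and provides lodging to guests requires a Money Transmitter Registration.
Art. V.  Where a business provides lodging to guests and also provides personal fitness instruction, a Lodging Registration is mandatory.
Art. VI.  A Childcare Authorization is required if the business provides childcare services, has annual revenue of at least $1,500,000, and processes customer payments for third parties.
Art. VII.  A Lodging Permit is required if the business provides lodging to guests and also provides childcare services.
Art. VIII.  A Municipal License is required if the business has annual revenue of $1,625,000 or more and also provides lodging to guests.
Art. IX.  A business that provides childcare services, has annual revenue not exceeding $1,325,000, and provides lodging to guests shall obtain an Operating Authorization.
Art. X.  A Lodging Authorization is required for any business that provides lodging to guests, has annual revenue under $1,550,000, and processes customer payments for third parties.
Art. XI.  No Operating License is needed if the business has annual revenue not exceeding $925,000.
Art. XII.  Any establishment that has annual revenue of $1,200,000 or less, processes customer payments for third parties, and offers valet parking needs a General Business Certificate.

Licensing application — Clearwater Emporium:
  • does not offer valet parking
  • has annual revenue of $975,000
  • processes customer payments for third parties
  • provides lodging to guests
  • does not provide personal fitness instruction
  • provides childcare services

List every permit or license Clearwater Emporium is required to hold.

Commercial Authorization, Lodging Permit, Money Transmitter Registration, Operating Authorization, Operating License

Art. I. provides lodging to guests; processes customer payments for third parties → Operating License required.
Art. II. provides lodging to guests; provides childcare services → Commercial Authorization required.
Art. III. provides childcare services → exempt from Lodging Authorization.
Art. IV. processes customer payments for third parties; provides childcare services; provides lodging to guests → Money Transmitter Registration required.
Art. V. provides lodging to guests; does not provide personal fitness instruction → Lodging Registration not required.
Art. VI. provides childcare services; revenue $975,000 < $1,500,000; processes customer payments for third parties → Childcare Authorization not required.
Art. VII. provides lodging to guests; provides childcare services → Lodging Permit required.
Art. VIII. revenue $975,000 < $1,625,000; provides lodging to guests → Municipal License not required.
Art. IX. provides childcare services; revenue $975,000 ≤ $1,325,000; provides lodging to guests → Operating Authorization required.
Art. X. provides lodging to guests; revenue $975,000 < $1,550,000; processes customer payments for third parties → Lodging Authorization required.
Art. XI. revenue $975,000 > $925,000 → Operating License exemption does not apply.
Art. XII. revenue $975,000 ≤ $1,200,000; processes customer payments for third parties; does not offer valet parking → General Business Certificate not required.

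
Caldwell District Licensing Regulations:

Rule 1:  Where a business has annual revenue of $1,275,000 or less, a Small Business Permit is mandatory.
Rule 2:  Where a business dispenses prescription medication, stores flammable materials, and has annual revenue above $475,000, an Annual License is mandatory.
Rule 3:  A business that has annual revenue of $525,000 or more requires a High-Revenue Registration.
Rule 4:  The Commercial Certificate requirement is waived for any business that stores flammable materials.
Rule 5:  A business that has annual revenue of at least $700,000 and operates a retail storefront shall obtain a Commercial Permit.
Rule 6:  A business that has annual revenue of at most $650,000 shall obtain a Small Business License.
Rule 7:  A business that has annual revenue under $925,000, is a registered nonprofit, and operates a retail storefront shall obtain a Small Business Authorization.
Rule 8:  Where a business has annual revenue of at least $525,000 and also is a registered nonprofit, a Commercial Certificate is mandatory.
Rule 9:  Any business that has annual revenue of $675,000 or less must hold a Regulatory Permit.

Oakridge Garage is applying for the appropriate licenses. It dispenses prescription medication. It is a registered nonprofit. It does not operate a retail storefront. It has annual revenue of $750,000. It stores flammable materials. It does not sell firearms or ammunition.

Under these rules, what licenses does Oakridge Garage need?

Rule 1: revenue $750,000 ≤ $1,275,000 → Small Business Permit required.
Rule 2: dispenses prescription medication; stores flammable materials; revenue $750,000 > $475,000 → Annual License required.
Rule 3: revenue $750,000 ≥ $525,000 → High-Revenue Registration required.
Rule 4: stores flammable materials → exempt from Commercial Certificate.
Rule 5: revenue $750,000 ≥ $700,000; does not operate a retail storefront → Commercial Permit not required.
Rule 6: revenue $750,000 > $650,000 → Small Business License not required.
Rule 7: revenue $750,000 < $925,000; is a registered nonprofit; does not operate a retail storefront → Small Business Authorization not required.
Rule 8: revenue $750,000 ≥ $525,000; is a registered nonprofit → Commercial Certificate required.
Rule 9: revenue $750,000 > $675,000 → Regulatory Permit not required.

Annual License, High-Revenue Registration, Small Business Permit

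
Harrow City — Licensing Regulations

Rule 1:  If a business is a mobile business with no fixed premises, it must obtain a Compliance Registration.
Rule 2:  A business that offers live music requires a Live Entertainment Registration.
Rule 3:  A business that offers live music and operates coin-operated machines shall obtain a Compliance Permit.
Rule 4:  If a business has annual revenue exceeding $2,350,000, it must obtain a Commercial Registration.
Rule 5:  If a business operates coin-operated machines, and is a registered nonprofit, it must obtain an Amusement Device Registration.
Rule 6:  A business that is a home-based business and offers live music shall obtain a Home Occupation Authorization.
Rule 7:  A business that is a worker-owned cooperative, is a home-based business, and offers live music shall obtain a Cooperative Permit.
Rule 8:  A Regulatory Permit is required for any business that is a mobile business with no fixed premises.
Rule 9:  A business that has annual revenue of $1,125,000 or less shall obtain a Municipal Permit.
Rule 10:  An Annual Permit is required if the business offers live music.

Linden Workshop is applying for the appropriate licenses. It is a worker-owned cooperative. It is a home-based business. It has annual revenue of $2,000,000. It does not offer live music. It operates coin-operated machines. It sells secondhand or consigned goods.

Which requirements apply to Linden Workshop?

None

Rule 1: is a home-based business (not: is a mobile business with no fixed premises) → Compliance Registration not required.
Rule 2: does not offer live music → Live Entertainment Registration not required.
Rule 3: does not offer live music; operates coin-operated machines → Compliance Permit not required.
Rule 4: revenue $2,000,000 ≤ $2,350,000 → Commercial Registration not required.
Rule 5: operates coin-operated machines; is a worker-owned cooperative (not: is a registered nonprofit) → Amusement Device Registration not required.
Rule 6: is a home-based business; does not offer live music → Home Occupation Authorization not required.
Rule 7: is a worker-owned cooperative; is a home-based business; does not offer live music → Cooperative Permit not required.
Rule 8: is a home-based business (not: is a mobile business with no fixed premises) → Regulatory Permit not required.
Rule 9: revenue $2,000,000 > $1,125,000 → Municipal Permit not required.
Rule 10: does not offer live music → Annual Permit not required.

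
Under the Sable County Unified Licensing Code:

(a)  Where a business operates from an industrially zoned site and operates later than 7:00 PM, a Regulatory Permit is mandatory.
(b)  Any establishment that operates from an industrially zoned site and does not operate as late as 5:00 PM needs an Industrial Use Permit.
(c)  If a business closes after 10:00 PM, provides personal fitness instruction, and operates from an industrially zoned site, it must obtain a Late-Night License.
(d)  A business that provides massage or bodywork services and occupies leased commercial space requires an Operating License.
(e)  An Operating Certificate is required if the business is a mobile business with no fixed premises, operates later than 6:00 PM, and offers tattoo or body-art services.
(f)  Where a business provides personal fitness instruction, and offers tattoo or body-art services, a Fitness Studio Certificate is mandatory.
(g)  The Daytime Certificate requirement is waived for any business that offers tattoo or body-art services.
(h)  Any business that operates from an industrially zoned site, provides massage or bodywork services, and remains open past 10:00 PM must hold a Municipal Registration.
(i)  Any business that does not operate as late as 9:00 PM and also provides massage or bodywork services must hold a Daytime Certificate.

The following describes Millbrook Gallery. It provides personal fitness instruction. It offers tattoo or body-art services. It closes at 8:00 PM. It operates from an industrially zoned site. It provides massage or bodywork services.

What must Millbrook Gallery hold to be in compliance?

Fitness Studio Certificate, Regulatory Permit

(a) operates from an industrially zoned site; closes 8:00 PM, after 7:00 PM → Regulatory Permit required.
(b) operates from an industrially zoned site; closes 8:00 PM, after 5:00 PM → Industrial Use Permit not required.
(c) closes 8:00 PM, at/before 10:00 PM; provides personal fitness instruction; operates from an industrially zoned site → Late-Night License not required.
(d) provides massage or bodywork services; operates from an industrially zoned site (not: occupies leased commercial space) → Operating License not required.
(e) operates from an industrially zoned site (not: is a mobile business with no fixed premises); closes 8:00 PM, after 6:00 PM; offers tattoo or body-art services → Operating Certificate not required.
(f) provides personal fitness instruction; offers tattoo or body-art services → Fitness Studio Certificate required.
(g) offers tattoo or body-art services → exempt from Daytime Certificate.
(h) operates from an industrially zoned site; provides massage or bodywork services; closes 8:00 PM, at/before 10:00 PM → Municipal Registration not required.
(i) closes 8:00 PM, at/before 9:00 PM; provides massage or bodywork services → Daytime Certificate required.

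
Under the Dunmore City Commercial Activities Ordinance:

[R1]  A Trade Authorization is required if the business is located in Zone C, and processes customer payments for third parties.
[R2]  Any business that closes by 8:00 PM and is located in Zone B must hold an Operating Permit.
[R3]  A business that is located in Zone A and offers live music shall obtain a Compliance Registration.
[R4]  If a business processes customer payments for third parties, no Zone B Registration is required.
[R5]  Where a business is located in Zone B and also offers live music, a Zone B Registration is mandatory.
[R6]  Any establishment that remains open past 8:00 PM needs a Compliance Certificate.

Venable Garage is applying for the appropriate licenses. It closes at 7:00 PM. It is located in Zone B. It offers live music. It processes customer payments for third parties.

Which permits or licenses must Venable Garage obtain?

Operating Permit

[R1] is located in Zone B (not: is located in Zone C); processes customer payments for third parties → Trade Authorization not required.
[R2] closes 7:00 PM, at/before 8:00 PM; is located in Zone B → Operating Permit required.
[R3] is located in Zone B (not: is located in Zone A); offers live music → Compliance Registration not required.
[R4] processes customer payments for third parties → exempt from Zone B Registration.
[R5] is located in Zone B; offers live music → Zone B Registration required.
[R6] closes 7:00 PM, at/before 8:00 PM → Compliance Certificate not required.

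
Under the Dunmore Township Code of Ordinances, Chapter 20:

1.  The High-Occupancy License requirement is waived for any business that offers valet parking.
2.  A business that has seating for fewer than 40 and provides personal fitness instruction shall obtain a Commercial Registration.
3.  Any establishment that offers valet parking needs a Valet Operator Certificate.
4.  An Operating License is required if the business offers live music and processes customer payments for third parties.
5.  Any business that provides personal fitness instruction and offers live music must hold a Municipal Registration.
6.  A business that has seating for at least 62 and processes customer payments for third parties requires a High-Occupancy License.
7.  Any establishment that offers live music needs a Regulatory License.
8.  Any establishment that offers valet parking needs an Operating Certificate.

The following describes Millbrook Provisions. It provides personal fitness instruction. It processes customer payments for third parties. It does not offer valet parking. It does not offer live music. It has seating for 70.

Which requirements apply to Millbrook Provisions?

High-Occupancy License

1. does not offer valet parking → High-Occupancy License exemption does not apply.
2. seating 70 ≥ 40; provides personal fitness instruction → Commercial Registration not required.
3. does not offer valet parking → Valet Operator Certificate not required.
4. does not offer live music; processes customer payments for third parties → Operating License not required.
5. provides personal fitness instruction; does not offer live music → Municipal Registration not required.
6. seating 70 ≥ 62; processes customer payments for third parties → High-Occupancy License required.
7. does not offer live music → Regulatory License not required.
8. does not offer valet parking → Operating Certificate not required.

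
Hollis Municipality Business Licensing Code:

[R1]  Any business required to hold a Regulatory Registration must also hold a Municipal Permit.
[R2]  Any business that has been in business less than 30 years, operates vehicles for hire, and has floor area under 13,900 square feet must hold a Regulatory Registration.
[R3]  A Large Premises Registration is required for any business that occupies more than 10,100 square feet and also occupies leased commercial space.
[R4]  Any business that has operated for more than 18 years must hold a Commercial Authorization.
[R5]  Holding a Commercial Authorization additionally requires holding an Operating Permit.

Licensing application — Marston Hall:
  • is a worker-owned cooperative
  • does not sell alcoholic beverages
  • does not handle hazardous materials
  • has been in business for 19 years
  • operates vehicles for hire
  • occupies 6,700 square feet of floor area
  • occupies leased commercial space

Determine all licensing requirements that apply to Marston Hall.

[R1] Regulatory Registration is required → Municipal Permit also required.
[R2] years in business 19 < 30; operates vehicles for hire; floor area 6,700 square feet < 13,900 square feet → Regulatory Registration required.
[R3] floor area 6,700 square feet ≤ 10,100 square feet; occupies leased commercial space → Large Premises Registration not required.
[R4] years in business 19 > 18 → Commercial Authorization required.
[R5] Commercial Authorization is required → Operating Permit also required.

Commercial Authorization, Municipal Permit, Operating Permit, Regulatory Registration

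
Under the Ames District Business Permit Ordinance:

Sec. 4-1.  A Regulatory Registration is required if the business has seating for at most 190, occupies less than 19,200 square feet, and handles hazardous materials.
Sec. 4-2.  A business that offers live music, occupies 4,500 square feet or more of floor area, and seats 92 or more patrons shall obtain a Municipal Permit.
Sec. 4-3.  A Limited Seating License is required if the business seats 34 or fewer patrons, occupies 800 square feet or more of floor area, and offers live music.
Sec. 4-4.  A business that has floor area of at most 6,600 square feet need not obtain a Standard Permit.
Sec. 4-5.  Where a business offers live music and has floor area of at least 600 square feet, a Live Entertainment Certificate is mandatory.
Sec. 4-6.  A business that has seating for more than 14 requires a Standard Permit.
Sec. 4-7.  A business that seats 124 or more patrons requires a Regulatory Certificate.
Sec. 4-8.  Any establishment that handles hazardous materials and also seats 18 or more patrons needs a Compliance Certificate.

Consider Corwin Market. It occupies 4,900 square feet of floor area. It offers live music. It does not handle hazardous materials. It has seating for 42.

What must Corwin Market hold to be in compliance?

Sec. 4-1. seating 42 ≤ 190; floor area 4,900 square feet < 19,200 square feet; does not handle hazardous materials → Regulatory Registration not required.
Sec. 4-2. offers live music; floor area 4,900 square feet ≥ 4,500 square feet; seating 42 < 92 → Municipal Permit not required.
Sec. 4-3. seating 42 > 34; floor area 4,900 square feet ≥ 800 square feet; offers live music → Limited Seating License not required.
Sec. 4-4. floor area 4,900 square feet ≤ 6,600 square feet → exempt from Standard Permit.
Sec. 4-5. offers live music; floor area 4,900 square feet ≥ 600 square feet → Live Entertainment Certificate required.
Sec. 4-6. seating 42 > 14 → Standard Permit required.
Sec. 4-7. seating 42 < 124 → Regulatory Certificate not required.
Sec. 4-8. does not handle hazardous materials; seating 42 ≥ 18 → Compliance Certificate not required.

Live Entertainment Certificate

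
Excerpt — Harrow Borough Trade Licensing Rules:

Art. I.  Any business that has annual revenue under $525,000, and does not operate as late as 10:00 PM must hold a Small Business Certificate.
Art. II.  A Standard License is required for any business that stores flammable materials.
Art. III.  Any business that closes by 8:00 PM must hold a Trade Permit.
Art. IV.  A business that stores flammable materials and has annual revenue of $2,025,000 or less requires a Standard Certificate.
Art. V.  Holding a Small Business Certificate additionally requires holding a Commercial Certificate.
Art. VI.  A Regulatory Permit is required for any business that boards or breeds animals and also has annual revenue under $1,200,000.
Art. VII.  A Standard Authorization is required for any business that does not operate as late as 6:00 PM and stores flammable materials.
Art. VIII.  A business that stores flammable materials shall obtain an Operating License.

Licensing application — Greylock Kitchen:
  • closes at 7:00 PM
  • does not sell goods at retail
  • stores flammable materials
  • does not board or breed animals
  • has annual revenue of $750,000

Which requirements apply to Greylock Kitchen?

Art. I. revenue $750,000 ≥ $525,000; closes 7:00 PM, at/before 10:00 PM → Small Business Certificate not required.
Art. II. stores flammable materials → Standard License required.
Art. III. closes 7:00 PM, at/before 8:00 PM → Trade Permit required.
Art. IV. stores flammable materials; revenue $750,000 ≤ $2,025,000 → Standard Certificate required.
Art. V. Small Business Certificate is not required → no effect.
Art. VI. does not board or breed animals; revenue $750,000 < $1,200,000 → Regulatory Permit not required.
Art. VII. closes 7:00 PM, after 6:00 PM; stores flammable materials → Standard Authorization not required.
Art. VIII. stores flammable materials → Operating License required.

Operating License, Standard Certificate, Standard License, Trade Permit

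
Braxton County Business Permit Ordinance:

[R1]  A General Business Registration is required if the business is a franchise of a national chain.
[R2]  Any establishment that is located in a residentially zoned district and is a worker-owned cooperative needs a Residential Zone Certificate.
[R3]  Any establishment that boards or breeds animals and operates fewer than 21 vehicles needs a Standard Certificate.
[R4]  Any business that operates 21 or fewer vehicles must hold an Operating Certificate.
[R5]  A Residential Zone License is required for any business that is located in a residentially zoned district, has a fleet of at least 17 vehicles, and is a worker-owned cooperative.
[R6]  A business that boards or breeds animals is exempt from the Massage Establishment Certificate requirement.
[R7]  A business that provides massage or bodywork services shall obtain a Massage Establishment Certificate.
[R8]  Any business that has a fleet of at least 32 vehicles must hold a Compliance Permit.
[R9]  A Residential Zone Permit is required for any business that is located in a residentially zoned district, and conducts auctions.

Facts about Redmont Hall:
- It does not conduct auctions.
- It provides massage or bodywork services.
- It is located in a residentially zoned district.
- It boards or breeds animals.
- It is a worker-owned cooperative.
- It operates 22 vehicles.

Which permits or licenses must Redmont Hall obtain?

[R1] is a worker-owned cooperative (not: is a franchise of a national chain) → General Business Registration not required.
[R2] is located in a residentially zoned district; is a worker-owned cooperative → Residential Zone Certificate required.
[R3] boards or breeds animals; vehicles 22 ≥ 21 → Standard Certificate not required.
[R4] vehicles 22 > 21 → Operating Certificate not required.
[R5] is located in a residentially zoned district; vehicles 22 ≥ 17; is a worker-owned cooperative → Residential Zone License required.
[R6] boards or breeds animals → exempt from Massage Establishment Certificate.
[R7] provides massage or bodywork services → Massage Establishment Certificate required.
[R8] vehicles 22 < 32 → Compliance Permit not required.
[R9] is located in a residentially zoned district; does not conduct auctions → Residential Zone Permit not required.

Residential Zone Certificate, Residential Zone License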